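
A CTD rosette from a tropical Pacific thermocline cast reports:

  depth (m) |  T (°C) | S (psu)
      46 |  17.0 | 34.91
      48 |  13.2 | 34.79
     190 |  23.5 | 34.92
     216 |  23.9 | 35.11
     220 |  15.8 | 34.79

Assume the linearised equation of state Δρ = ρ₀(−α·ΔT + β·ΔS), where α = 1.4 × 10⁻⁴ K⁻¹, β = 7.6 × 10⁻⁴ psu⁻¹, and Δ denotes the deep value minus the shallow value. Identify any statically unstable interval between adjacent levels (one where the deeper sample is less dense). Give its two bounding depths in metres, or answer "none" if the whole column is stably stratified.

48–190 m

Evaluate Δρ/ρ₀ = −αΔT + βΔS across each adjacent pair:
  46–48 m: −αΔT+βΔS = −(1.4 × 10⁻⁴)(-3.8)+(7.6 × 10⁻⁴)(-0.12) = 4.4 × 10⁻⁴ → stable
  48–190 m: −αΔT+βΔS = −(1.4 × 10⁻⁴)(+10.3)+(7.6 × 10⁻⁴)(+0.13) = -1.3 × 10⁻³ → UNSTABLE
  190–216 m: −αΔT+βΔS = −(1.4 × 10⁻⁴)(+0.4)+(7.6 × 10⁻⁴)(+0.19) = 8.8 × 10⁻⁵ → stable
  216–220 m: −αΔT+βΔS = −(1.4 × 10⁻⁴)(-8.1)+(7.6 × 10⁻⁴)(-0.32) = 8.9 × 10⁻⁴ → stable
The 48–190 m interval has Δρ < 0: lighter water underlies denser water.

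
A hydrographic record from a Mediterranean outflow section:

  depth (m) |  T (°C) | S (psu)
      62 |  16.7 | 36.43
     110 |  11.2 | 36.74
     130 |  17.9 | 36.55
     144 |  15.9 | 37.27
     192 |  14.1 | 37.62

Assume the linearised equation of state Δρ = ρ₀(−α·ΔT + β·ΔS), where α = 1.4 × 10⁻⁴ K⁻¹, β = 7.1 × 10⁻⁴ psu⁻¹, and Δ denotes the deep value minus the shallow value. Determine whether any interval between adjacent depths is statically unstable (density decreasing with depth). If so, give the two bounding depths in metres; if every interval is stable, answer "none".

110–130 m

Evaluate Δρ/ρ₀ = −αΔT + βΔS across each adjacent pair:
  62–110 m: −αΔT+βΔS = −(1.4 × 10⁻⁴)(-5.5)+(7.1 × 10⁻⁴)(+0.31) = 9.9 × 10⁻⁴ → stable
  110–130 m: −αΔT+βΔS = −(1.4 × 10⁻⁴)(+6.7)+(7.1 × 10⁻⁴)(-0.19) = -1.1 × 10⁻³ → UNSTABLE
  130–144 m: −αΔT+βΔS = −(1.4 × 10⁻⁴)(-2.0)+(7.1 × 10⁻⁴)(+0.72) = 7.9 × 10⁻⁴ → stable
  144–192 m: −αΔT+βΔS = −(1.4 × 10⁻⁴)(-1.8)+(7.1 × 10⁻⁴)(+0.35) = 5.0 × 10⁻⁴ → stable
The 110–130 m interval has Δρ < 0: lighter water underlies denser water.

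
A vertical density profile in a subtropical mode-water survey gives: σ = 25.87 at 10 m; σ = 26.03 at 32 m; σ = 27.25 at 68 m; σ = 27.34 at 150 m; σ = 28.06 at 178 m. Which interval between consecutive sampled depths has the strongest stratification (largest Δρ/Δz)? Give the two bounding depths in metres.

32–68 m

Compute the density gradient over each adjacent pair:
  10–32 m: Δρ/Δz = 0.16/22 = 7.3 × 10⁻³ kg m⁻⁴
  32–68 m: Δρ/Δz = 1.22/36 = 0.034 kg m⁻⁴
  68–150 m: Δρ/Δz = 0.09/82 = 1.1 × 10⁻³ kg m⁻⁴
  150–178 m: Δρ/Δz = 0.72/28 = 0.026 kg m⁻⁴
The largest gradient is in the 32–68 m interval — the pycnocline.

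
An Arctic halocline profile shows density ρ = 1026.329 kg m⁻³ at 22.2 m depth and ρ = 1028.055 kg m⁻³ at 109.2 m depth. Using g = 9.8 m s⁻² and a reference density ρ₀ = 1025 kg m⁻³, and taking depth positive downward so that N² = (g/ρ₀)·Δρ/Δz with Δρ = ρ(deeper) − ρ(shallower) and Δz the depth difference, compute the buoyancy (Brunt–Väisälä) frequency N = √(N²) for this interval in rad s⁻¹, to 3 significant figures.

0.0138 rad s⁻¹

Δρ = 1028.055 − 1026.329 = 1.726 kg m⁻³ over Δz = 109.2 − 22.2 = 87 m.
N² = (9.8/1025) × (1.726/87) = 1.8968 × 10⁻⁴ s⁻².
N = √(1.8968 × 10⁻⁴) = 0.013772 rad s⁻¹ ≈ 0.0138 rad s⁻¹.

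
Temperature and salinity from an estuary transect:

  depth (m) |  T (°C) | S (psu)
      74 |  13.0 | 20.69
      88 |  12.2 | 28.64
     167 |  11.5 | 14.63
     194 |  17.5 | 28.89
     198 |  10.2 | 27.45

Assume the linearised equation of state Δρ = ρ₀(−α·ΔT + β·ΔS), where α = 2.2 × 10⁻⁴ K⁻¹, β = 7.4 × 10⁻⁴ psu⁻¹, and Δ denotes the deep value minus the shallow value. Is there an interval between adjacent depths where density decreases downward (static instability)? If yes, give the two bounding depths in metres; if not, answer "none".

Evaluate Δρ/ρ₀ = −αΔT + βΔS across each adjacent pair:
  74–88 m: −αΔT+βΔS = −(2.2 × 10⁻⁴)(-0.8)+(7.4 × 10⁻⁴)(+7.95) = 6.1 × 10⁻³ → stable
  88–167 m: −αΔT+βΔS = −(2.2 × 10⁻⁴)(-0.7)+(7.4 × 10⁻⁴)(-14.01) = -0.010 → UNSTABLE
  167–194 m: −αΔT+βΔS = −(2.2 × 10⁻⁴)(+6.0)+(7.4 × 10⁻⁴)(+14.26) = 9.2 × 10⁻³ → stable
  194–198 m: −αΔT+βΔS = −(2.2 × 10⁻⁴)(-7.3)+(7.4 × 10⁻⁴)(-1.44) = 5.4 × 10⁻⁴ → stable
The 88–167 m interval has Δρ < 0: lighter water underlies denser water.

88–167 m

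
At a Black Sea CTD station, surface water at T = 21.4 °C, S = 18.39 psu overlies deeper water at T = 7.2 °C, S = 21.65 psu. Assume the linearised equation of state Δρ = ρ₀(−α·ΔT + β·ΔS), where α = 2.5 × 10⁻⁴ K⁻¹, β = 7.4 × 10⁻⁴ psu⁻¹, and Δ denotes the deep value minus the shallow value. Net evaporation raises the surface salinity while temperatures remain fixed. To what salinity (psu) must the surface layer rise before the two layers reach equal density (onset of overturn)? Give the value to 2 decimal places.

26.45 psu

Neutral buoyancy requires −α(T_deep − T_surf) + β(S_deep − S_surf′) = 0.
S_surf′ = S_deep − (α/β)·ΔT = 21.65 − (2.5 × 10⁻⁴/7.4 × 10⁻⁴)·(-14.2) = 26.4473 psu.
Increase required: 26.4473 − 18.39 = 8.0573 psu.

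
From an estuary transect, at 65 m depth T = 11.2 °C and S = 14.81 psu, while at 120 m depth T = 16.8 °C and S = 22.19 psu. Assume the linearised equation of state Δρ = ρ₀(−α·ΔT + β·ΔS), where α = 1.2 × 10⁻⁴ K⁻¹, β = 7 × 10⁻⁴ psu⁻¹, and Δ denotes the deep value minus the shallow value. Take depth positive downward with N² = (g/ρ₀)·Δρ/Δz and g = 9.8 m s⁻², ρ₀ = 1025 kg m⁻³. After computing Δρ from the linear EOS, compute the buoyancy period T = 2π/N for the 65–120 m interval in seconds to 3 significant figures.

ΔT = +5.6 K, ΔS = +7.38 psu (deep − shallow).
Δρ/ρ₀ = −αΔT + βΔS = -6.72 × 10⁻⁴ + 5.166 × 10⁻³ = 4.494 × 10⁻³, so Δρ ≈ 4.606 kg m⁻³.
N² = (g/ρ₀)·Δρ/Δz = g·(Δρ/ρ₀)/Δz = 9.8 × 4.494 × 10⁻³ / 55 = 8.0075 × 10⁻⁴ s⁻².
N = √(8.0075 × 10⁻⁴) = 0.028298 rad s⁻¹ → T = 2π/N = 222.04 s ≈ 222 s.

222 s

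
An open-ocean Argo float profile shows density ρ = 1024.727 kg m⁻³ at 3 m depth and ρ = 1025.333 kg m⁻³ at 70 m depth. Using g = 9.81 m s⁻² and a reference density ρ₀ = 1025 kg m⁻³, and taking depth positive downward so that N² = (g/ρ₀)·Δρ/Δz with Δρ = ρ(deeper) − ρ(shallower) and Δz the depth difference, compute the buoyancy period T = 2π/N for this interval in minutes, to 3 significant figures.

11.3 min

Δρ = 1025.333 − 1024.727 = 0.606 kg m⁻³ over Δz = 70 − 3 = 67 m.
N² = (9.81/1025) × (0.606/67) = 8.6565 × 10⁻⁵ s⁻².
N = √(8.6565 × 10⁻⁵) = 9.3040 × 10⁻³ rad s⁻¹, so T = 2π/N = 675.32 s = 11.255 min ≈ 11.3 min.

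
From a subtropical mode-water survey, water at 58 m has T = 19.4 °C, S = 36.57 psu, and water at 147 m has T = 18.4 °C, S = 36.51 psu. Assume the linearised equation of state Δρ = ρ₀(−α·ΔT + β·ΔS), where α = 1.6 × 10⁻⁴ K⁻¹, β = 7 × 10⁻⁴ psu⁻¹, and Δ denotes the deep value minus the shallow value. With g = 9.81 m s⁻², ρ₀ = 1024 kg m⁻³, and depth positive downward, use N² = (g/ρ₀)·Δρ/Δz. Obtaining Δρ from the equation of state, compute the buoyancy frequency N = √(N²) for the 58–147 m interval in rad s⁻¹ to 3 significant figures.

ΔT = -1.0 K, ΔS = -0.06 psu (deep − shallow).
Δρ/ρ₀ = −αΔT + βΔS = 1.60 × 10⁻⁴ − 4.20 × 10⁻⁵ = 1.18 × 10⁻⁴, so Δρ ≈ 0.1208 kg m⁻³.
N² = (g/ρ₀)·Δρ/Δz = g·(Δρ/ρ₀)/Δz = 9.81 × 1.18 × 10⁻⁴ / 89 = 1.3007 × 10⁻⁵ s⁻².
N = √(1.3007 × 10⁻⁵) = 3.6065 × 10⁻³ rad s⁻¹ ≈ 3.61 × 10⁻³ rad s⁻¹.

3.61 × 10⁻³ rad s⁻¹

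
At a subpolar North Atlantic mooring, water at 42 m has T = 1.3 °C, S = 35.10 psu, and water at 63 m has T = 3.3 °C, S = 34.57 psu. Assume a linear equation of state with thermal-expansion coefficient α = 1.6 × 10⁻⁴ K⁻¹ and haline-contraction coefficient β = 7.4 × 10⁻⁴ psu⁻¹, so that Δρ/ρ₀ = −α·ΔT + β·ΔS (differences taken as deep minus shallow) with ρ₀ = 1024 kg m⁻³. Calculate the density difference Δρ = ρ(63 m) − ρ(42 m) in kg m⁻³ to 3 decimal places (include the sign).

-0.729 kg m⁻³

ΔT = +2.0 K, ΔS = -0.53 psu (deep − shallow).
Δρ/ρ₀ = −(1.6 × 10⁻⁴)(+2.0) + (7.4 × 10⁻⁴)(-0.53) = -7.122 × 10⁻⁴.
Δρ = 1024 × (-7.122 × 10⁻⁴) = -0.729 kg m⁻³.
Negative Δρ: lighter below, statically unstable.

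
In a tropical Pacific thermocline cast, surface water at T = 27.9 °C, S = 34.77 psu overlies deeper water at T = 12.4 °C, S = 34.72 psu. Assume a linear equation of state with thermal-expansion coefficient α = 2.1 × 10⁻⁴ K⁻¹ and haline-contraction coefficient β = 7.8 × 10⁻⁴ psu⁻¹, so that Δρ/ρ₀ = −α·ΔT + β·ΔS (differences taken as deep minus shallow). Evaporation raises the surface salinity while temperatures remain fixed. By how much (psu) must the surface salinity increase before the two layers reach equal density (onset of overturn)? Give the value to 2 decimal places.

Neutral buoyancy requires −α(T_deep − T_surf) + β(S_deep − S_surf′) = 0.
S_surf′ = S_deep − (α/β)·ΔT = 34.72 − (2.1 × 10⁻⁴/7.8 × 10⁻⁴)·(-15.5) = 38.8931 psu.
Increase required: 38.8931 − 34.77 = 4.1231 psu.

4.12 psu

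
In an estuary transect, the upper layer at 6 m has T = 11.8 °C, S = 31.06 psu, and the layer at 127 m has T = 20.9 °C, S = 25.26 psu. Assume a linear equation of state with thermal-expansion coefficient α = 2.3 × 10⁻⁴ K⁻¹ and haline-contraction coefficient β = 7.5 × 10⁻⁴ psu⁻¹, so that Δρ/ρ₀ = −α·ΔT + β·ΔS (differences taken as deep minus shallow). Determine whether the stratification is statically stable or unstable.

unstable

ΔT = 20.9 − 11.8 = +9.1 K and ΔS = 25.26 − 31.06 = -5.80 psu (deep − shallow).
−αΔT = -2.093 × 10⁻³; βΔS = -4.35 × 10⁻³; sum Δρ/ρ₀ = -6.443 × 10⁻³.
Δρ/ρ₀ < 0, so Δρ < 0: deeper water is lighter → statically unstable; the column would overturn.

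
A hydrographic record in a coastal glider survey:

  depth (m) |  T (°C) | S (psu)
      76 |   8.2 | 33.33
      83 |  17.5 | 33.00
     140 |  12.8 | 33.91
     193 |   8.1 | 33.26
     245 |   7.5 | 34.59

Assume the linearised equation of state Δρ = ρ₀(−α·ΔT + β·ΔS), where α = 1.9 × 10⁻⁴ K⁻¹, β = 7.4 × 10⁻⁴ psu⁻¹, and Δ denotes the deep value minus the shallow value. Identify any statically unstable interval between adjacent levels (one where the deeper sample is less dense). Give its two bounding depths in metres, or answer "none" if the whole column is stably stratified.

Evaluate Δρ/ρ₀ = −αΔT + βΔS across each adjacent pair:
  76–83 m: −αΔT+βΔS = −(1.9 × 10⁻⁴)(+9.3)+(7.4 × 10⁻⁴)(-0.33) = -2.0 × 10⁻³ → UNSTABLE
  83–140 m: −αΔT+βΔS = −(1.9 × 10⁻⁴)(-4.7)+(7.4 × 10⁻⁴)(+0.91) = 1.6 × 10⁻³ → stable
  140–193 m: −αΔT+βΔS = −(1.9 × 10⁻⁴)(-4.7)+(7.4 × 10⁻⁴)(-0.65) = 4.1 × 10⁻⁴ → stable
  193–245 m: −αΔT+βΔS = −(1.9 × 10⁻⁴)(-0.6)+(7.4 × 10⁻⁴)(+1.33) = 1.1 × 10⁻³ → stable
The 76–83 m interval has Δρ < 0: lighter water underlies denser water.

76–83 m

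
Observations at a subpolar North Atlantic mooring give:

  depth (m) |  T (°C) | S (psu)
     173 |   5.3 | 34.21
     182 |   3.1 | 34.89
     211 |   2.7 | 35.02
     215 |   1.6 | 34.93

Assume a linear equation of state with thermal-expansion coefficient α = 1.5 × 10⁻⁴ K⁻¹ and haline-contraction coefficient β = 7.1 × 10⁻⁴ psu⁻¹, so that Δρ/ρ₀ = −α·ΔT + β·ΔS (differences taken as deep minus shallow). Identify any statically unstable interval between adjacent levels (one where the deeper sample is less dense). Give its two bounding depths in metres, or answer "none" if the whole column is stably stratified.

Evaluate Δρ/ρ₀ = −αΔT + βΔS across each adjacent pair:
  173–182 m: −αΔT+βΔS = −(1.5 × 10⁻⁴)(-2.2)+(7.1 × 10⁻⁴)(+0.68) = 8.1 × 10⁻⁴ → stable
  182–211 m: −αΔT+βΔS = −(1.5 × 10⁻⁴)(-0.4)+(7.1 × 10⁻⁴)(+0.13) = 1.5 × 10⁻⁴ → stable
  211–215 m: −αΔT+βΔS = −(1.5 × 10⁻⁴)(-1.1)+(7.1 × 10⁻⁴)(-0.09) = 1.0 × 10⁻⁴ → stable
Every interval has Δρ > 0: the column is stably stratified throughout.

none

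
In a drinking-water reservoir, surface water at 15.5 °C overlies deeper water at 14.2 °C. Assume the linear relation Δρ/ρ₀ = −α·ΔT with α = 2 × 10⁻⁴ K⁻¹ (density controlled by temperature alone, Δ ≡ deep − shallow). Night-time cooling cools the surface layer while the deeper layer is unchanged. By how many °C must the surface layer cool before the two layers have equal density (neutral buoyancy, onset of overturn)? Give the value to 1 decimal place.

With temperature the only control, equal density requires T_surf′ = T_deep.
T_surf′ = 14.2 °C.
Cooling required: 15.5 − 14.2 = 1.3 °C.

1.3 °C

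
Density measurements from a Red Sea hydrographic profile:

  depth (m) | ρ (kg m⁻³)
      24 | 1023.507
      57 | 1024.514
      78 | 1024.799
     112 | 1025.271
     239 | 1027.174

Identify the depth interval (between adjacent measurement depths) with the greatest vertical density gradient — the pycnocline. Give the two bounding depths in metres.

24–57 m

Compute the density gradient over each adjacent pair:
  24–57 m: Δρ/Δz = 1.007/33 = 0.031 kg m⁻⁴
  57–78 m: Δρ/Δz = 0.285/21 = 0.014 kg m⁻⁴
  78–112 m: Δρ/Δz = 0.472/34 = 0.014 kg m⁻⁴
  112–239 m: Δρ/Δz = 1.903/127 = 0.015 kg m⁻⁴
The largest gradient is in the 24–57 m interval — the pycnocline.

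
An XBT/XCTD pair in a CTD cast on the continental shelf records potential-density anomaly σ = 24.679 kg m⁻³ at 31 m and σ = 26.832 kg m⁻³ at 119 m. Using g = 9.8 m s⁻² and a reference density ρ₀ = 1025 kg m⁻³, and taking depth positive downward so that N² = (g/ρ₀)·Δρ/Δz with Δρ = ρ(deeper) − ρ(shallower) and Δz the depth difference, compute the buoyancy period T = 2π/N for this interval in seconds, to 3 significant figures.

Δρ = 1026.832 − 1024.679 = 2.153 kg m⁻³ over Δz = 119 − 31 = 88 m.
N² = (9.8/1025) × (2.153/88) = 2.3392 × 10⁻⁴ s⁻².
N = √(2.3392 × 10⁻⁴) = 0.015294 rad s⁻¹, so T = 2π/N = 410.83 s ≈ 411 s.

411 s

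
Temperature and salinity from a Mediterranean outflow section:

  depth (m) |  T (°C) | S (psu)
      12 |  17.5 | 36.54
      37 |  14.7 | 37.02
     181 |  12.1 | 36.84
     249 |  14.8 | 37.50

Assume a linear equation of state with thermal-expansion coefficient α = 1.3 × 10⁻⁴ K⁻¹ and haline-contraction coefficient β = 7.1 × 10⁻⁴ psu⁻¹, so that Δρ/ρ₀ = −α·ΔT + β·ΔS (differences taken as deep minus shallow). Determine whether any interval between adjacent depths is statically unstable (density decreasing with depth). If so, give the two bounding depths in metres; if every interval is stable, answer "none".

Evaluate Δρ/ρ₀ = −αΔT + βΔS across each adjacent pair:
  12–37 m: −αΔT+βΔS = −(1.3 × 10⁻⁴)(-2.8)+(7.1 × 10⁻⁴)(+0.48) = 7.0 × 10⁻⁴ → stable
  37–181 m: −αΔT+βΔS = −(1.3 × 10⁻⁴)(-2.6)+(7.1 × 10⁻⁴)(-0.18) = 2.1 × 10⁻⁴ → stable
  181–249 m: −αΔT+βΔS = −(1.3 × 10⁻⁴)(+2.7)+(7.1 × 10⁻⁴)(+0.66) = 1.2 × 10⁻⁴ → stable
Every interval has Δρ > 0: the column is stably stratified throughout.

none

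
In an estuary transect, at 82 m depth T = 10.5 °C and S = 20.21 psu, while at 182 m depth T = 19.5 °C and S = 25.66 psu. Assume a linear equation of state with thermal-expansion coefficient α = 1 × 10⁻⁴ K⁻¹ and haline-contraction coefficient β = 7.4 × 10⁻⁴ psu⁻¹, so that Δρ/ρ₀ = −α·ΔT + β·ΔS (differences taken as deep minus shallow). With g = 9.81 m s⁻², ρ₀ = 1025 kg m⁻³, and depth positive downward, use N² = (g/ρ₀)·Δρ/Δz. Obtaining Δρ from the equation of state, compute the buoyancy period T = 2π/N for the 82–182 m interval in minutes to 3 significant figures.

5.97 min

ΔT = +9.0 K, ΔS = +5.45 psu (deep − shallow).
Δρ/ρ₀ = −αΔT + βΔS = -9.00 × 10⁻⁴ + 4.033 × 10⁻³ = 3.133 × 10⁻³, so Δρ ≈ 3.211 kg m⁻³.
N² = (g/ρ₀)·Δρ/Δz = g·(Δρ/ρ₀)/Δz = 9.81 × 3.133 × 10⁻³ / 100 = 3.0735 × 10⁻⁴ s⁻².
N = √(3.0735 × 10⁻⁴) = 0.017531 rad s⁻¹ → T = 2π/N = 358.40 s = 5.9733 min ≈ 5.97 min.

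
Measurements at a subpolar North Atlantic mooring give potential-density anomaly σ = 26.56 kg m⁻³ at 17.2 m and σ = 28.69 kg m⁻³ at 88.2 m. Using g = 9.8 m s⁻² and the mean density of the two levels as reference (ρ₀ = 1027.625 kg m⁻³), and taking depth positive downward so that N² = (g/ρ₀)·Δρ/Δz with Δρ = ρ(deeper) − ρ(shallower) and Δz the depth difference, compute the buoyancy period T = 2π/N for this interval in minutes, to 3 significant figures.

6.19 min

Δρ = 1028.69 − 1026.56 = 2.13 kg m⁻³ over Δz = 88.2 − 17.2 = 71 m.
N² = (9.8/1027.625) × (2.13/71) = 2.8610 × 10⁻⁴ s⁻².
N = √(2.8610 × 10⁻⁴) = 0.016914 rad s⁻¹, so T = 2π/N = 371.48 s = 6.1913 min ≈ 6.19 min.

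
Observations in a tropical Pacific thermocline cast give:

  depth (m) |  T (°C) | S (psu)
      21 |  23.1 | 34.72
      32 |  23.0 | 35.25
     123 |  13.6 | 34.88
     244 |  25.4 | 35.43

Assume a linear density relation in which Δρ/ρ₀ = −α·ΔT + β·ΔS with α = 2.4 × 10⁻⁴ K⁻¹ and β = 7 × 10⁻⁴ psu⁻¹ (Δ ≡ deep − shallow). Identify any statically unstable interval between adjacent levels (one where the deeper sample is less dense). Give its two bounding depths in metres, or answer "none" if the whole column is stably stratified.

Evaluate Δρ/ρ₀ = −αΔT + βΔS across each adjacent pair:
  21–32 m: −αΔT+βΔS = −(2.4 × 10⁻⁴)(-0.1)+(7 × 10⁻⁴)(+0.53) = 4.0 × 10⁻⁴ → stable
  32–123 m: −αΔT+βΔS = −(2.4 × 10⁻⁴)(-9.4)+(7 × 10⁻⁴)(-0.37) = 2.0 × 10⁻³ → stable
  123–244 m: −αΔT+βΔS = −(2.4 × 10⁻⁴)(+11.8)+(7 × 10⁻⁴)(+0.55) = -2.4 × 10⁻³ → UNSTABLE
The 123–244 m interval has Δρ < 0: lighter water underlies denser water.

123–244 m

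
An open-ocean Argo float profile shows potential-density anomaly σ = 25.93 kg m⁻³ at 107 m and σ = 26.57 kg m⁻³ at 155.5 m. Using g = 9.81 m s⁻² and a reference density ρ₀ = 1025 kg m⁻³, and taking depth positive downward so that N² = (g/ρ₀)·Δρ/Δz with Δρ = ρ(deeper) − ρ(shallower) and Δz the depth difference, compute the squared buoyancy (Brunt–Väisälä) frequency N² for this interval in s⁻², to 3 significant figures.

1.26 × 10⁻⁴ s⁻²

Δρ = 1026.57 − 1025.93 = 0.64 kg m⁻³ over Δz = 155.5 − 107 = 48.5 m.
N² = (9.81/1025) × (0.64/48.5) = 1.2629 × 10⁻⁴ s⁻² ≈ 1.26 × 10⁻⁴ s⁻².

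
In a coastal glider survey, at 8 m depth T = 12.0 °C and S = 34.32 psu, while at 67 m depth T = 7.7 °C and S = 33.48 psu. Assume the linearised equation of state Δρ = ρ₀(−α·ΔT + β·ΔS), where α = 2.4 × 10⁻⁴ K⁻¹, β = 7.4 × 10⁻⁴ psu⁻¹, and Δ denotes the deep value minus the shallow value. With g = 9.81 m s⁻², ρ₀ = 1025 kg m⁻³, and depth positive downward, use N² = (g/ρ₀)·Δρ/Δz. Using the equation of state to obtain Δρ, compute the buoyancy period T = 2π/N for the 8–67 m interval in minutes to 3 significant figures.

ΔT = -4.3 K, ΔS = -0.84 psu (deep − shallow).
Δρ/ρ₀ = −αΔT + βΔS = 1.032 × 10⁻³ − 6.216 × 10⁻⁴ = 4.104 × 10⁻⁴, so Δρ ≈ 0.4207 kg m⁻³.
N² = (g/ρ₀)·Δρ/Δz = g·(Δρ/ρ₀)/Δz = 9.81 × 4.104 × 10⁻⁴ / 59 = 6.8238 × 10⁻⁵ s⁻².
N = √(6.8238 × 10⁻⁵) = 8.2606 × 10⁻³ rad s⁻¹ → T = 2π/N = 760.62 s = 12.677 min ≈ 12.7 min.

12.7 min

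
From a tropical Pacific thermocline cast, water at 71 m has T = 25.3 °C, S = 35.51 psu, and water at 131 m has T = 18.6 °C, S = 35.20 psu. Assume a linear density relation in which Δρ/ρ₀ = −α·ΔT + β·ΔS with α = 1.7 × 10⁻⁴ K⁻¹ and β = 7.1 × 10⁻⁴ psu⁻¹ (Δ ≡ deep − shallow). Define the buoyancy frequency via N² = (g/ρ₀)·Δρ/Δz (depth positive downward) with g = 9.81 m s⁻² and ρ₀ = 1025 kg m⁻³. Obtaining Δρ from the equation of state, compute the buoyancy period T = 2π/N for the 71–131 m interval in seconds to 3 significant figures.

513 s

ΔT = -6.7 K, ΔS = -0.31 psu (deep − shallow).
Δρ/ρ₀ = −αΔT + βΔS = 1.139 × 10⁻³ − 2.201 × 10⁻⁴ = 9.189 × 10⁻⁴, so Δρ ≈ 0.9419 kg m⁻³.
N² = (g/ρ₀)·Δρ/Δz = g·(Δρ/ρ₀)/Δz = 9.81 × 9.189 × 10⁻⁴ / 60 = 1.5024 × 10⁻⁴ s⁻².
N = √(1.5024 × 10⁻⁴) = 0.012257 rad s⁻¹ → T = 2π/N = 512.62 s ≈ 513 s.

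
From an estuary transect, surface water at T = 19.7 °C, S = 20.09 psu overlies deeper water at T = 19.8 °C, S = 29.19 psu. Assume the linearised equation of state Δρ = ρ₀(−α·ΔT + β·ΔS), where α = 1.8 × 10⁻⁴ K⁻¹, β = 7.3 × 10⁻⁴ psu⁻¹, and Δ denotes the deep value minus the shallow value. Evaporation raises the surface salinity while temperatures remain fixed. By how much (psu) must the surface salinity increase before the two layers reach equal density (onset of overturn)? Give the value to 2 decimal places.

9.08 psu

Neutral buoyancy requires −α(T_deep − T_surf) + β(S_deep − S_surf′) = 0.
S_surf′ = S_deep − (α/β)·ΔT = 29.19 − (1.8 × 10⁻⁴/7.3 × 10⁻⁴)·(+0.1) = 29.1653 psu.
Increase required: 29.1653 − 20.09 = 9.0753 psu.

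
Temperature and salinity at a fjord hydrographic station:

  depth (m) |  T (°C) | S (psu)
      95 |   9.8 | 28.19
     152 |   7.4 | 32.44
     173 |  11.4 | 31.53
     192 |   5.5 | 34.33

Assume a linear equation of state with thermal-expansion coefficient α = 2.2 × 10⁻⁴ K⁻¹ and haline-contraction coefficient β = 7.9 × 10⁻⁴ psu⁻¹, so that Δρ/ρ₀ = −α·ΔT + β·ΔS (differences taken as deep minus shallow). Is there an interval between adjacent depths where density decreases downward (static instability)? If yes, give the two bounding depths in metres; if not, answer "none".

152–173 m

Evaluate Δρ/ρ₀ = −αΔT + βΔS across each adjacent pair:
  95–152 m: −αΔT+βΔS = −(2.2 × 10⁻⁴)(-2.4)+(7.9 × 10⁻⁴)(+4.25) = 3.9 × 10⁻³ → stable
  152–173 m: −αΔT+βΔS = −(2.2 × 10⁻⁴)(+4.0)+(7.9 × 10⁻⁴)(-0.91) = -1.6 × 10⁻³ → UNSTABLE
  173–192 m: −αΔT+βΔS = −(2.2 × 10⁻⁴)(-5.9)+(7.9 × 10⁻⁴)(+2.80) = 3.5 × 10⁻³ → stable
The 152–173 m interval has Δρ < 0: lighter water underlies denser water.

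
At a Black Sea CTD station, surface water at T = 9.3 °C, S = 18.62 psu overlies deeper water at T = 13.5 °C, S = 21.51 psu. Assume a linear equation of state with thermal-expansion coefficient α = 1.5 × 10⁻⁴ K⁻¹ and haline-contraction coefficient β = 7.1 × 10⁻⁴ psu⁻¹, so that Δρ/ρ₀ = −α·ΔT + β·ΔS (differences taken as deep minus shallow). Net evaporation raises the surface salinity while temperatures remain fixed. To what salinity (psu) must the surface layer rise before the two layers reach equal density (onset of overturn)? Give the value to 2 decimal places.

Neutral buoyancy requires −α(T_deep − T_surf) + β(S_deep − S_surf′) = 0.
S_surf′ = S_deep − (α/β)·ΔT = 21.51 − (1.5 × 10⁻⁴/7.1 × 10⁻⁴)·(+4.2) = 20.6227 psu.
Increase required: 20.6227 − 18.62 = 2.0027 psu.

20.62 psu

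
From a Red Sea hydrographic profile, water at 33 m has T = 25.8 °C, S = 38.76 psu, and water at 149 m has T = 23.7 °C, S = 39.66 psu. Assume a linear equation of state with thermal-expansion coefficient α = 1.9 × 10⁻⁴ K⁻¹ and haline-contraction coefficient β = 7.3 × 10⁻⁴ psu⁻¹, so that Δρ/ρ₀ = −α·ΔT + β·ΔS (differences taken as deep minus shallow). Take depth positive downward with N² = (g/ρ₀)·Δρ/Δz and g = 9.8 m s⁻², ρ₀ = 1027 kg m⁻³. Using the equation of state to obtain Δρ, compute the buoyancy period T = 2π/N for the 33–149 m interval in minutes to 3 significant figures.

11.1 min

ΔT = -2.1 K, ΔS = +0.90 psu (deep − shallow).
Δρ/ρ₀ = −αΔT + βΔS = 3.99 × 10⁻⁴ + 6.57 × 10⁻⁴ = 1.056 × 10⁻³, so Δρ ≈ 1.085 kg m⁻³.
N² = (g/ρ₀)·Δρ/Δz = g·(Δρ/ρ₀)/Δz = 9.8 × 1.056 × 10⁻³ / 116 = 8.9214 × 10⁻⁵ s⁻².
N = √(8.9214 × 10⁻⁵) = 9.4453 × 10⁻³ rad s⁻¹ → T = 2π/N = 665.22 s = 11.087 min ≈ 11.1 min.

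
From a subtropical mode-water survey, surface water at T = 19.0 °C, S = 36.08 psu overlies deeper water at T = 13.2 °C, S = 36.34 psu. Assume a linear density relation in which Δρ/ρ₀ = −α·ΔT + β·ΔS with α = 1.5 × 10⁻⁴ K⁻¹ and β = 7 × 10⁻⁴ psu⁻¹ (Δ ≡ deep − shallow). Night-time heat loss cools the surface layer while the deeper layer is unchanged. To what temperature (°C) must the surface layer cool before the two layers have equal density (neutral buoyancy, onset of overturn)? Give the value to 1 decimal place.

Neutral buoyancy requires Δρ = 0, i.e. −α(T_deep − T_surf′) + β(S_deep − S_surf) = 0.
T_surf′ = T_deep − (β/α)·ΔS = 13.2 − (7 × 10⁻⁴/1.5 × 10⁻⁴)·(+0.26) = 11.987 °C.
Cooling required: 19.0 − (11.987) = 7.013 °C.

12.0 °C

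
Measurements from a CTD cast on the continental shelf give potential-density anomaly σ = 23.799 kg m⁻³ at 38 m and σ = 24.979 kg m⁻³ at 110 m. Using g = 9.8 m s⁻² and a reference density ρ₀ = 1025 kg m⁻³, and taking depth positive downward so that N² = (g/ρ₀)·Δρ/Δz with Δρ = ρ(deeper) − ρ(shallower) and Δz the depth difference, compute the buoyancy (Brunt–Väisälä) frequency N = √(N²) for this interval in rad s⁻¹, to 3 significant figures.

0.0125 rad s⁻¹

Δρ = 1024.979 − 1023.799 = 1.180 kg m⁻³ over Δz = 110 − 38 = 72 m.
N² = (9.8/1025) × (1.180/72) = 1.5669 × 10⁻⁴ s⁻².
N = √(1.5669 × 10⁻⁴) = 0.012518 rad s⁻¹ ≈ 0.0125 rad s⁻¹.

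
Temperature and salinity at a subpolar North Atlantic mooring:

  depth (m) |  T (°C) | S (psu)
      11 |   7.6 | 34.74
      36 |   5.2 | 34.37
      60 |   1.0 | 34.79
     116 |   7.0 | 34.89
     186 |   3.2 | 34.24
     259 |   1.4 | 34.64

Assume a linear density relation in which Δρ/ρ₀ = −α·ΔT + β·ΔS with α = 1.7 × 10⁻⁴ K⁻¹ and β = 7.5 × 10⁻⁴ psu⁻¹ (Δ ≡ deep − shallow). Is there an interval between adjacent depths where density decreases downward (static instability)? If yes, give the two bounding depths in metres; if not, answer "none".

Evaluate Δρ/ρ₀ = −αΔT + βΔS across each adjacent pair:
  11–36 m: −αΔT+βΔS = −(1.7 × 10⁻⁴)(-2.4)+(7.5 × 10⁻⁴)(-0.37) = 1.3 × 10⁻⁴ → stable
  36–60 m: −αΔT+βΔS = −(1.7 × 10⁻⁴)(-4.2)+(7.5 × 10⁻⁴)(+0.42) = 1.0 × 10⁻³ → stable
  60–116 m: −αΔT+βΔS = −(1.7 × 10⁻⁴)(+6.0)+(7.5 × 10⁻⁴)(+0.10) = -9.5 × 10⁻⁴ → UNSTABLE
  116–186 m: −αΔT+βΔS = −(1.7 × 10⁻⁴)(-3.8)+(7.5 × 10⁻⁴)(-0.65) = 1.6 × 10⁻⁴ → stable
  186–259 m: −αΔT+βΔS = −(1.7 × 10⁻⁴)(-1.8)+(7.5 × 10⁻⁴)(+0.40) = 6.1 × 10⁻⁴ → stable
The 60–116 m interval has Δρ < 0: lighter water underlies denser water.

60–116 m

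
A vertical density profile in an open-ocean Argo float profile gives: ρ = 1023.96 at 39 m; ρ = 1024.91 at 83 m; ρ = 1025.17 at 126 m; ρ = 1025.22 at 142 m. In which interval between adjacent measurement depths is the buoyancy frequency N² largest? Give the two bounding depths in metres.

Compute the density gradient over each adjacent pair:
  39–83 m: Δρ/Δz = 0.95/44 = 0.022 kg m⁻⁴
  83–126 m: Δρ/Δz = 0.26/43 = 6.0 × 10⁻³ kg m⁻⁴
  126–142 m: Δρ/Δz = 0.05/16 = 3.1 × 10⁻³ kg m⁻⁴
The largest gradient is in the 39–83 m interval — the pycnocline.

39–83 m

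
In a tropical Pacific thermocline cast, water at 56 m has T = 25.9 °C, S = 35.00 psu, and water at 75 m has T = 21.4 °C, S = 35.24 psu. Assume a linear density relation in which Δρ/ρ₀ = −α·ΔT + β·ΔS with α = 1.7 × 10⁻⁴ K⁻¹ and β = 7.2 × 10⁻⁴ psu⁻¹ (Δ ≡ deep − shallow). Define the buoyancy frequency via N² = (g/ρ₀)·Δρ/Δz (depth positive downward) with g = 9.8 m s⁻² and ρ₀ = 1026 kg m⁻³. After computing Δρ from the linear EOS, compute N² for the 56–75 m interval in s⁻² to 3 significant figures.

4.84 × 10⁻⁴ s⁻²

ΔT = -4.5 K, ΔS = +0.24 psu (deep − shallow).
Δρ/ρ₀ = −αΔT + βΔS = 7.65 × 10⁻⁴ + 1.728 × 10⁻⁴ = 9.378 × 10⁻⁴, so Δρ ≈ 0.9622 kg m⁻³.
N² = (g/ρ₀)·Δρ/Δz = g·(Δρ/ρ₀)/Δz = 9.8 × 9.378 × 10⁻⁴ / 19 = 4.8371 × 10⁻⁴ s⁻² ≈ 4.84 × 10⁻⁴ s⁻².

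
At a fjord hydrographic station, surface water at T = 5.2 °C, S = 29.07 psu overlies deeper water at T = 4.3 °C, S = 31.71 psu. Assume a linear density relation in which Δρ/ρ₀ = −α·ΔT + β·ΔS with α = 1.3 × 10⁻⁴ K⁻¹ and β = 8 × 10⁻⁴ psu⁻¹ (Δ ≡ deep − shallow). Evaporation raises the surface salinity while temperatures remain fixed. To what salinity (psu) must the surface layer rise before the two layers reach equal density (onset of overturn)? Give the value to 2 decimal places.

31.86 psu

Neutral buoyancy requires −α(T_deep − T_surf) + β(S_deep − S_surf′) = 0.
S_surf′ = S_deep − (α/β)·ΔT = 31.71 − (1.3 × 10⁻⁴/8 × 10⁻⁴)·(-0.9) = 31.8562 psu.
Increase required: 31.8562 − 29.07 = 2.7862 psu.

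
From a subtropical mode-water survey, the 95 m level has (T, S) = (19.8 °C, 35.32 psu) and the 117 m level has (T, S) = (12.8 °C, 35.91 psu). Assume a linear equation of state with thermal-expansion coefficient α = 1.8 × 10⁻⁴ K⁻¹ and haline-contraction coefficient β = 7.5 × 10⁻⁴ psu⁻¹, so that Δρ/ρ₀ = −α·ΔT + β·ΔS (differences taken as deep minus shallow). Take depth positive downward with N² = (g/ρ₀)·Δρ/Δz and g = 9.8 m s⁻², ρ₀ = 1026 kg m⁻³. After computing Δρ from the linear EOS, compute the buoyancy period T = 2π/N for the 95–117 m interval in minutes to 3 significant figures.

ΔT = -7.0 K, ΔS = +0.59 psu (deep − shallow).
Δρ/ρ₀ = −αΔT + βΔS = 1.26 × 10⁻³ + 4.425 × 10⁻⁴ = 1.7025 × 10⁻³, so Δρ ≈ 1.747 kg m⁻³.
N² = (g/ρ₀)·Δρ/Δz = g·(Δρ/ρ₀)/Δz = 9.8 × 1.7025 × 10⁻³ / 22 = 7.5839 × 10⁻⁴ s⁻².
N = √(7.5839 × 10⁻⁴) = 0.027539 rad s⁻¹ → T = 2π/N = 228.16 s = 3.8027 min ≈ 3.80 min.

3.80 min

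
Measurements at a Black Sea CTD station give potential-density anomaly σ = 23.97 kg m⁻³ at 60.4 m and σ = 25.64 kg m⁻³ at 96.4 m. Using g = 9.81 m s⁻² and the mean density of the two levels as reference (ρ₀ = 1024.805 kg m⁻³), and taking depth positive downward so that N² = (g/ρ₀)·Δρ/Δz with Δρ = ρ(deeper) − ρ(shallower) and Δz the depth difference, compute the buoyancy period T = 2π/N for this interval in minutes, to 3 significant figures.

Δρ = 1025.64 − 1023.97 = 1.67 kg m⁻³ over Δz = 96.4 − 60.4 = 36 m.
N² = (9.81/1024.805) × (1.67/36) = 4.4406 × 10⁻⁴ s⁻².
N = √(4.4406 × 10⁻⁴) = 0.021073 rad s⁻¹, so T = 2π/N = 298.16 s = 4.9693 min ≈ 4.97 min.
Since Δρ > 0 the layer is stably stratified.

4.97 min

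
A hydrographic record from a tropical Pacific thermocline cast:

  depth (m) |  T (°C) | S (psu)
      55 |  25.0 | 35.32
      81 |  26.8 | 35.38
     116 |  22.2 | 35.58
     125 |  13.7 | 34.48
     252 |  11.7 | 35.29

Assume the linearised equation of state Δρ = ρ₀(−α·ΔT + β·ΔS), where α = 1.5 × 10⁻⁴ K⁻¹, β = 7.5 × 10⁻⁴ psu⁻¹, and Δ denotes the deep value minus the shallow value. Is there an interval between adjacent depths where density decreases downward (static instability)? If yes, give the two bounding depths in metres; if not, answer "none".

55–81 m

Evaluate Δρ/ρ₀ = −αΔT + βΔS across each adjacent pair:
  55–81 m: −αΔT+βΔS = −(1.5 × 10⁻⁴)(+1.8)+(7.5 × 10⁻⁴)(+0.06) = -2.2 × 10⁻⁴ → UNSTABLE
  81–116 m: −αΔT+βΔS = −(1.5 × 10⁻⁴)(-4.6)+(7.5 × 10⁻⁴)(+0.20) = 8.4 × 10⁻⁴ → stable
  116–125 m: −αΔT+βΔS = −(1.5 × 10⁻⁴)(-8.5)+(7.5 × 10⁻⁴)(-1.10) = 4.5 × 10⁻⁴ → stable
  125–252 m: −αΔT+βΔS = −(1.5 × 10⁻⁴)(-2.0)+(7.5 × 10⁻⁴)(+0.81) = 9.1 × 10⁻⁴ → stable
The 55–81 m interval has Δρ < 0: lighter water underlies denser water.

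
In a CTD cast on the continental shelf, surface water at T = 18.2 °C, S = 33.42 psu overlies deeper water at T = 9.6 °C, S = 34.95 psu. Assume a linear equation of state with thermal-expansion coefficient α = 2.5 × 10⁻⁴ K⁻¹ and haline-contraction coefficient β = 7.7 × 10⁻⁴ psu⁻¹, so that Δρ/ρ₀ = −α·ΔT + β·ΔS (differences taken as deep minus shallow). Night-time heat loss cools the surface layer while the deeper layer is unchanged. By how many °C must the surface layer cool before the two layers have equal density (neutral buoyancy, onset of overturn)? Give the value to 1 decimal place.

Neutral buoyancy requires Δρ = 0, i.e. −α(T_deep − T_surf′) + β(S_deep − S_surf) = 0.
T_surf′ = T_deep − (β/α)·ΔS = 9.6 − (7.7 × 10⁻⁴/2.5 × 10⁻⁴)·(+1.53) = 4.888 °C.
Cooling required: 18.2 − (4.888) = 13.312 °C.

13.3 °C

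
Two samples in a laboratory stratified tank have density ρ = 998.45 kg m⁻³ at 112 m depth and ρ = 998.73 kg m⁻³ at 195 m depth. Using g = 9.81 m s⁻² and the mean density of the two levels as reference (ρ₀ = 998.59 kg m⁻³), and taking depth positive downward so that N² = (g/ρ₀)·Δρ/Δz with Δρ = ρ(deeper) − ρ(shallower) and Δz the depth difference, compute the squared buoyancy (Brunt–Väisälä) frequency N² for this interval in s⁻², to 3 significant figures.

3.31 × 10⁻⁵ s⁻²

Δρ = 998.73 − 998.45 = 0.28 kg m⁻³ over Δz = 195 − 112 = 83 m.
N² = (9.81/998.59) × (0.28/83) = 3.3141 × 10⁻⁵ s⁻² ≈ 3.31 × 10⁻⁵ s⁻².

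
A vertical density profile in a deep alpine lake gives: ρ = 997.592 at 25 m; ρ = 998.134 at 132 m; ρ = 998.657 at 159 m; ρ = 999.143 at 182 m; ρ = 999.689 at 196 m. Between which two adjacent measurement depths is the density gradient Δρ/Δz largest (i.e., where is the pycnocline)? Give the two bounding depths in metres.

182–196 m

Compute the density gradient over each adjacent pair:
  25–132 m: Δρ/Δz = 0.542/107 = 5.1 × 10⁻³ kg m⁻⁴
  132–159 m: Δρ/Δz = 0.523/27 = 0.019 kg m⁻⁴
  159–182 m: Δρ/Δz = 0.486/23 = 0.021 kg m⁻⁴
  182–196 m: Δρ/Δz = 0.546/14 = 0.039 kg m⁻⁴
The largest gradient is in the 182–196 m interval — the pycnocline.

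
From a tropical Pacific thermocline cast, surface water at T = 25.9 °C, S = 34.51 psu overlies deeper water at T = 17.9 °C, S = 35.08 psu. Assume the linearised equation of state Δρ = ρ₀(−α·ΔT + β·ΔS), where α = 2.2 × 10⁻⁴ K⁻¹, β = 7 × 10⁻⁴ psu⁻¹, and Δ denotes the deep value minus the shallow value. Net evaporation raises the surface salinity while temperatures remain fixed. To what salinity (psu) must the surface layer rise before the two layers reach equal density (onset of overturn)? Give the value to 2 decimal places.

37.59 psu

Neutral buoyancy requires −α(T_deep − T_surf) + β(S_deep − S_surf′) = 0.
S_surf′ = S_deep − (α/β)·ΔT = 35.08 − (2.2 × 10⁻⁴/7 × 10⁻⁴)·(-8.0) = 37.5943 psu.
Increase required: 37.5943 − 34.51 = 3.0843 psu.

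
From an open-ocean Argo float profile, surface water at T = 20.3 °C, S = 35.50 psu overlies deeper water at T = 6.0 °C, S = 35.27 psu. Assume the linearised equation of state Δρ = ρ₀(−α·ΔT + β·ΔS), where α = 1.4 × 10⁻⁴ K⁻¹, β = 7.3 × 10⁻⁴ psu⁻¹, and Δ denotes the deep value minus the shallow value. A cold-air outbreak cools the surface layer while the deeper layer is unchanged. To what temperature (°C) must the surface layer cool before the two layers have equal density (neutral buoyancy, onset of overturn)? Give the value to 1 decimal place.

Neutral buoyancy requires Δρ = 0, i.e. −α(T_deep − T_surf′) + β(S_deep − S_surf) = 0.
T_surf′ = T_deep − (β/α)·ΔS = 6.0 − (7.3 × 10⁻⁴/1.4 × 10⁻⁴)·(-0.23) = 7.199 °C.
Cooling required: 20.3 − (7.199) = 13.101 °C.

7.2 °C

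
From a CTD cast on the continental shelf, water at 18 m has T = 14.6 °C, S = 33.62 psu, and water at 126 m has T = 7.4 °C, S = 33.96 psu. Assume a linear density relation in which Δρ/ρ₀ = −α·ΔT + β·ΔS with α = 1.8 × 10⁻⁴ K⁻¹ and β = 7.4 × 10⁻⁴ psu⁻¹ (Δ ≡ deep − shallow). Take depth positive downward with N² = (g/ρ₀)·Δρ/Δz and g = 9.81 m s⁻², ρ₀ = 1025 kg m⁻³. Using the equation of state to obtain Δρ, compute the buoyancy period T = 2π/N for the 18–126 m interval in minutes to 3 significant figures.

ΔT = -7.2 K, ΔS = +0.34 psu (deep − shallow).
Δρ/ρ₀ = −αΔT + βΔS = 1.296 × 10⁻³ + 2.516 × 10⁻⁴ = 1.5476 × 10⁻³, so Δρ ≈ 1.586 kg m⁻³.
N² = (g/ρ₀)·Δρ/Δz = g·(Δρ/ρ₀)/Δz = 9.81 × 1.5476 × 10⁻³ / 108 = 1.4057 × 10⁻⁴ s⁻².
N = √(1.4057 × 10⁻⁴) = 0.011856 rad s⁻¹ → T = 2π/N = 529.96 s = 8.8327 min ≈ 8.83 min.

8.83 min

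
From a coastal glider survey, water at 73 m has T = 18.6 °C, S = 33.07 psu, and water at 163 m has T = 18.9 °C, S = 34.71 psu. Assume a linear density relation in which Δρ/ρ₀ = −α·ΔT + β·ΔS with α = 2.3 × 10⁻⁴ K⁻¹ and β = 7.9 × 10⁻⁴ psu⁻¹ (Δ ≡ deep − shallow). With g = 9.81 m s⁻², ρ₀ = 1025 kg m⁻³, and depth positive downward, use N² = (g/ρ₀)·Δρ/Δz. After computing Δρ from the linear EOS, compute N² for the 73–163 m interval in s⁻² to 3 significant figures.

ΔT = +0.3 K, ΔS = +1.64 psu (deep − shallow).
Δρ/ρ₀ = −αΔT + βΔS = -6.90 × 10⁻⁵ + 1.2956 × 10⁻³ = 1.2266 × 10⁻³, so Δρ ≈ 1.257 kg m⁻³.
N² = (g/ρ₀)·Δρ/Δz = g·(Δρ/ρ₀)/Δz = 9.81 × 1.2266 × 10⁻³ / 90 = 1.3370 × 10⁻⁴ s⁻² ≈ 1.34 × 10⁻⁴ s⁻².

1.34 × 10⁻⁴ s⁻²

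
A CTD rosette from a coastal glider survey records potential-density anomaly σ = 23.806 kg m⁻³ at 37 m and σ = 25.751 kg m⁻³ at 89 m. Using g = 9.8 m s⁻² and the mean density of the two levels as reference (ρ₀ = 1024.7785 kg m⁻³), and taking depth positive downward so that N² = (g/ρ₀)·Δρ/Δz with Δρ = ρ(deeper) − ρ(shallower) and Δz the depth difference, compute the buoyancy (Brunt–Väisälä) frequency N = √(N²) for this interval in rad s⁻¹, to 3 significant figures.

Δρ = 1025.751 − 1023.806 = 1.945 kg m⁻³ over Δz = 89 − 37 = 52 m.
N² = (9.8/1024.7785) × (1.945/52) = 3.5769 × 10⁻⁴ s⁻².
N = √(3.5769 × 10⁻⁴) = 0.018913 rad s⁻¹ ≈ 0.0189 rad s⁻¹.
N² > 0, so the interval is statically stable.

0.0189 rad s⁻¹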